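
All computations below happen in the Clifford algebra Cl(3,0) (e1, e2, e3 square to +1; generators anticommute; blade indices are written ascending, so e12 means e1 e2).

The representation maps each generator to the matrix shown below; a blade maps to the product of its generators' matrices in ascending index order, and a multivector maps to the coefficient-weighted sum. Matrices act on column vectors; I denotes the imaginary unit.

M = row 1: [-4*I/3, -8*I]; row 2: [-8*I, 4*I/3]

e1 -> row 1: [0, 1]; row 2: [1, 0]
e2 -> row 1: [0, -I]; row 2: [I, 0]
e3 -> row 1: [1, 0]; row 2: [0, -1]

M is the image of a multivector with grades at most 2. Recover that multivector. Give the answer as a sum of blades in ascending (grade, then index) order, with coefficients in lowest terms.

Method: 1, rho(e1), rho(e2), rho(e3) form a trace-orthogonal basis of the 2x2 complex matrices (tr(X Y) = 2 if X = Y, else 0), so M = m0*1 + m1*rho(e1) + m2*rho(e2) + m3*rho(e3) with m0 = tr(M)/2 = 0, m1 = tr(M rho(e1))/2 = -8*I, m2 = tr(M rho(e2))/2 = 0, m3 = tr(M rho(e3))/2 = -4*I/3.
Multiplying table entries, the bivector images are rho(e12) = I*rho(e3), rho(e13) = -I*rho(e2), rho(e23) = I*rho(e1); with real blade coefficients the real parts of m0..m3 are the coefficients of 1, e1, e2, e3 and the imaginary parts give the bivectors (e23: Im m1, e13: -Im m2, e12: Im m3).
Answer: -4/3*e12 - 8*e23


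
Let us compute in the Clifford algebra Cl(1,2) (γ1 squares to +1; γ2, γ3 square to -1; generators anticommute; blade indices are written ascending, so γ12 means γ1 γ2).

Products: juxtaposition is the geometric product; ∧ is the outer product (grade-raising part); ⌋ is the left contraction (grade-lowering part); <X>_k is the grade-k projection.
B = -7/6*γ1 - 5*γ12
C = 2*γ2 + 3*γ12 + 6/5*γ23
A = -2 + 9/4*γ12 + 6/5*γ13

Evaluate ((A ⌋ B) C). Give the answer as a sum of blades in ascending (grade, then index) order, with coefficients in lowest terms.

step 1: -45/4 + 7/3*γ1 + 10*γ12
step 2: 30 - 20*γ1 - 31/2*γ2 - 349/12*γ12 - 12*γ13 - 27/2*γ23 + 14/5*γ123
Answer: 30 - 20*γ1 - 31/2*γ2 - 349/12*γ12 - 12*γ13 - 27/2*γ23 + 14/5*γ123


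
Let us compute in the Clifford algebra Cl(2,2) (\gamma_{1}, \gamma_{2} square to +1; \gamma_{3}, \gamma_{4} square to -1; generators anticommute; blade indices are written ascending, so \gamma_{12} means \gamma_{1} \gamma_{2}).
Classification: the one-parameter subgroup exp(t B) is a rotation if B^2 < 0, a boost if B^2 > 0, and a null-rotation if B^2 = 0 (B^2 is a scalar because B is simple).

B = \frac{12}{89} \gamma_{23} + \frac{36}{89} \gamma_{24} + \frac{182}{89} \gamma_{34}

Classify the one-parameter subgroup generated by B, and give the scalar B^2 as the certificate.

B^2 term by term: the squares give (\frac{12}{89})^2*(\gamma_{23})^2 + (\frac{36}{89})^2*(\gamma_{24})^2 + (\frac{182}{89})^2*(\gamma_{34})^2 = \frac{144}{7921}*(+1) + \frac{1296}{7921}*(+1) + \frac{33124}{7921}*(-1) = -4 (each basis 2-blade squares to minus the product of its generators' squares); cross terms between blades sharing an index anticommute and cancel. So B^2 = -4.
Answer: rotation, certificate B^2 = -4. The class reads off the invariant scalar -4 directly.


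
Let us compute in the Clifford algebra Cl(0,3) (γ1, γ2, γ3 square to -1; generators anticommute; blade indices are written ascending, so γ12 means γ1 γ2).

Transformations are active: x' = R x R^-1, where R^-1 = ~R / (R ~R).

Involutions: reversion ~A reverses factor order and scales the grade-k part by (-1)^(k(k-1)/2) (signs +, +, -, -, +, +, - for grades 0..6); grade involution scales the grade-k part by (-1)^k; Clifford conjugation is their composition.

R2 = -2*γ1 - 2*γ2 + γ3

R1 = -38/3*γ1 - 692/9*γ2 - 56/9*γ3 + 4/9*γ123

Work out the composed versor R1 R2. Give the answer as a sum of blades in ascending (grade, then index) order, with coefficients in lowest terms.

Distribute over the terms of R2 (each basis-blade product reordered to ascending indices, repeated generators contracted through their squares):
R1 (-2*γ1) = -76/3 - 1384/9*γ12 - 112/9*γ13 + 8/9*γ23
R1 (-2*γ2) = -1384/9 + 76/3*γ12 - 8/9*γ13 - 112/9*γ23
R1 (γ3) = 56/9 - 4/9*γ12 - 38/3*γ13 - 692/9*γ23
Summing the partial products and collecting blades:
Answer: -1556/9 - 1160/9*γ12 - 26*γ13 - 796/9*γ23


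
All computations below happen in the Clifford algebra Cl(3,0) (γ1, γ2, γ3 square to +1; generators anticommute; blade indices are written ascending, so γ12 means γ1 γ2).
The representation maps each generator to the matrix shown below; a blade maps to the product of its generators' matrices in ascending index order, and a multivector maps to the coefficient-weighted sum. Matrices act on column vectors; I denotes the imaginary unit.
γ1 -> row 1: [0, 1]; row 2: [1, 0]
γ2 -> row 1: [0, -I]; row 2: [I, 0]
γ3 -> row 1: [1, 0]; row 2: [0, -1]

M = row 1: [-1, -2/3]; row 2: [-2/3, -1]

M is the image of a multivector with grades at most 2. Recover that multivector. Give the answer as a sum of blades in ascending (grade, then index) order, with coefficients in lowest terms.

Method: 1, rho(γ1), rho(γ2), rho(γ3) form a trace-orthogonal basis of the 2x2 complex matrices (tr(X Y) = 2 if X = Y, else 0), so M = m0*1 + m1*rho(γ1) + m2*rho(γ2) + m3*rho(γ3) with m0 = tr(M)/2 = -1, m1 = tr(M rho(γ1))/2 = -2/3, m2 = tr(M rho(γ2))/2 = 0, m3 = tr(M rho(γ3))/2 = 0.
Multiplying table entries, the bivector images are rho(γ12) = I*rho(γ3), rho(γ13) = -I*rho(γ2), rho(γ23) = I*rho(γ1); with real blade coefficients the real parts of m0..m3 are the coefficients of 1, γ1, γ2, γ3 and the imaginary parts give the bivectors (γ23: Im m1, γ13: -Im m2, γ12: Im m3).
Answer: -1 - 2/3*γ1


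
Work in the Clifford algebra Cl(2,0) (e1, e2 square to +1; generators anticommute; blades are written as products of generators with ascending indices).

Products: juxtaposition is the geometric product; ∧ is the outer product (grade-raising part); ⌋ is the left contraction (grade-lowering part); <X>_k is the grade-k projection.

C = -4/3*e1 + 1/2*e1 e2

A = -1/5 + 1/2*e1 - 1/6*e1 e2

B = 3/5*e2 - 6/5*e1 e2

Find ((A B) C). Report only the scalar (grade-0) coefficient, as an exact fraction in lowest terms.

step 1: -1/5 - 1/10*e1 - 18/25*e2 + 27/50*e1 e2
step 2: -41/300 + 47/75*e1 + 67/100*e2 - 53/50*e1 e2
Answer: -41/300


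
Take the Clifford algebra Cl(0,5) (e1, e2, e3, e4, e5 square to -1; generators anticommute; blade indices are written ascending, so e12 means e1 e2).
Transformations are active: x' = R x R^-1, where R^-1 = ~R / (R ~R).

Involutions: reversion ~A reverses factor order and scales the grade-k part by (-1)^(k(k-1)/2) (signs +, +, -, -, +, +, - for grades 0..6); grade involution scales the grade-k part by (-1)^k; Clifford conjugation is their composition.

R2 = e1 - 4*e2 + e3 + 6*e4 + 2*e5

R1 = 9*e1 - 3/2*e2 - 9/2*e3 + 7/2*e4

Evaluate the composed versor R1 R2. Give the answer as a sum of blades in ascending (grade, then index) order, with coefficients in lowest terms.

Distribute over the terms of R1 (each basis-blade product reordered to ascending indices, repeated generators contracted through their squares):
(9*e1) R2 = -9 - 36*e12 + 9*e13 + 54*e14 + 18*e15
(-3/2*e2) R2 = -6 + 3/2*e12 - 3/2*e23 - 9*e24 - 3*e25
(-9/2*e3) R2 = 9/2 + 9/2*e13 - 18*e23 - 27*e34 - 9*e35
(7/2*e4) R2 = -21 - 7/2*e14 + 14*e24 - 7/2*e34 + 7*e45
Summing the partial products and collecting blades:
Answer: -63/2 - 69/2*e12 + 27/2*e13 + 101/2*e14 + 18*e15 - 39/2*e23 + 5*e24 - 3*e25 - 61/2*e34 - 9*e35 + 7*e45


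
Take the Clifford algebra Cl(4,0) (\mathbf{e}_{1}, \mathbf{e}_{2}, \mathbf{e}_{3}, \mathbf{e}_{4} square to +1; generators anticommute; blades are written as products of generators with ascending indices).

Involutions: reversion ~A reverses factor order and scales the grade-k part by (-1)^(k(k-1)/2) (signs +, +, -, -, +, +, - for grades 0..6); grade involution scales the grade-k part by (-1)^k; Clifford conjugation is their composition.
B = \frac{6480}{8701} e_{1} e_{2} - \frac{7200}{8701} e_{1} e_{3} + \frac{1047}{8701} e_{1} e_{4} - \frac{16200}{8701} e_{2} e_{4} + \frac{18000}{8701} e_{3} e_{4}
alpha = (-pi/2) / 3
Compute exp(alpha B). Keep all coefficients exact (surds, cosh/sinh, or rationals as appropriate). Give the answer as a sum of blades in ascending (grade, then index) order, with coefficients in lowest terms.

B^2 term by term: the squares give (\frac{6480}{8701})^2*(e_{1} e_{2})^2 + (-\frac{7200}{8701})^2*(e_{1} e_{3})^2 + (\frac{1047}{8701})^2*(e_{1} e_{4})^2 + (-\frac{16200}{8701})^2*(e_{2} e_{4})^2 + (\frac{18000}{8701})^2*(e_{3} e_{4})^2 = \frac{41990400}{75707401}*(-1) + \frac{51840000}{75707401}*(-1) + \frac{1096209}{75707401}*(-1) + \frac{262440000}{75707401}*(-1) + \frac{324000000}{75707401}*(-1) = -9 (each basis 2-blade squares to minus the product of its generators' squares); cross terms between blades sharing an index anticommute and cancel; the commuting (index-disjoint) pairs give grade-4 terms 2*c*c'*(blade product), which cancel blade by blade — e_{1} e_{2} e_{3} e_{4}: \frac{233280000}{75707401} - \frac{233280000}{75707401} = 0 — confirming B is simple. So B^2 = -9.
B^2 = -9 — a negative square means the series sums to a rotation: l = 3, alpha*l = - \frac{\pi}{2}, so exp(alpha B) = cos(- \frac{\pi}{2}) + (sin(- \frac{\pi}{2})/3)*B = 0 + (- \frac{1}{3})*B.
Answer: - \frac{2160}{8701} e_{1} e_{2} + \frac{2400}{8701} e_{1} e_{3} - \frac{349}{8701} e_{1} e_{4} + \frac{5400}{8701} e_{2} e_{4} - \frac{6000}{8701} e_{3} e_{4}


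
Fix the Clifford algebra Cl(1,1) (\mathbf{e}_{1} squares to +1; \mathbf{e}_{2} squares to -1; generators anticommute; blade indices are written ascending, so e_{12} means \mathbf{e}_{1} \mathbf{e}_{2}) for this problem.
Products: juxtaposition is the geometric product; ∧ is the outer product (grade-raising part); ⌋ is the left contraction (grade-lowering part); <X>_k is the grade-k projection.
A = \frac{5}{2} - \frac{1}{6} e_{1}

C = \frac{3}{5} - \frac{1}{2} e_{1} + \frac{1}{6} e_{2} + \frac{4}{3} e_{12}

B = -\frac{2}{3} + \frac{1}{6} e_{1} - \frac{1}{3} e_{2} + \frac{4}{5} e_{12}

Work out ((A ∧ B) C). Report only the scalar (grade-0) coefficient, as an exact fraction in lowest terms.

step 1: -\frac{5}{3} + \frac{19}{36} e_{1} - \frac{5}{6} e_{2} + \frac{37}{18} e_{12}
step 2: \frac{349}{216} - \frac{41}{135} e_{1} + \frac{103}{108} e_{2} - \frac{1423}{1080} e_{12}
Answer: \frac{349}{216}


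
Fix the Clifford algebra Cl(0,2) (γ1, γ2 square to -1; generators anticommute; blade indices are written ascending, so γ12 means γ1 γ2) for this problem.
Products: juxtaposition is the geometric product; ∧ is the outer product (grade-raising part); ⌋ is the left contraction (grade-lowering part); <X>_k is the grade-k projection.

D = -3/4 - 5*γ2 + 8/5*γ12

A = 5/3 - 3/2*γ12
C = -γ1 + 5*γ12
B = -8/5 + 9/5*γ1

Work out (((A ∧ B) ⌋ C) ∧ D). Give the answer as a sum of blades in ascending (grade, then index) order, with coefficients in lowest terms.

step 1: -8/3 + 3*γ1 + 12/5*γ12
step 2: -9 + 8/3*γ1 - 15*γ2 - 40/3*γ12
step 3: 27/4 - 2*γ1 + 225/4*γ2 - 266/15*γ12
Answer: 27/4 - 2*γ1 + 225/4*γ2 - 266/15*γ12


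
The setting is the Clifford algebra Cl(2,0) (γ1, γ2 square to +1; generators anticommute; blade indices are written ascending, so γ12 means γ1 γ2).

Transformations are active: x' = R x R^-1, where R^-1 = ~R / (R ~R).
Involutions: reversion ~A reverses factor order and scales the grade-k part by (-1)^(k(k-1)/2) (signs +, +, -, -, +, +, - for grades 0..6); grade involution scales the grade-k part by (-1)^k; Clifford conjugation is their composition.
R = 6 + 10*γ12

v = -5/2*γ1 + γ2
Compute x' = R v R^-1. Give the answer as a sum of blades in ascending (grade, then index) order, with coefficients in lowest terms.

~R = 6 - 10*γ12, and R ~R = 136, so R^-1 = ~R / (136).
R v = -5*γ1 + 31*γ2
Answer: 35/17*γ1 + 59/34*γ2


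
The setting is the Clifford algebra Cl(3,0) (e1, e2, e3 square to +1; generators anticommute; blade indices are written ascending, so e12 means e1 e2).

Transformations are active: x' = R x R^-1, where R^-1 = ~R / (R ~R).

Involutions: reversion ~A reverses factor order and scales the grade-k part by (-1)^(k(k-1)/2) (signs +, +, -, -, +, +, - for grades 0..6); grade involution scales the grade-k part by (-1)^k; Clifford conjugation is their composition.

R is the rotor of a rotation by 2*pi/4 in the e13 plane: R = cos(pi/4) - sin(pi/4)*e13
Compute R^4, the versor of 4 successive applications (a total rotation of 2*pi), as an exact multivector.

The rotor phase is half the rotation angle and phases add under composition, so 4 steps in the e13 plane accumulate phase 4*(pi/4) = pi: R^4 = cos(pi) - sin(pi)*e13.
cos(pi) = -1 and sin(pi) = 0, so R^4 = -1. The total rotation 2*pi is 1 full turn, so every vector returns to itself, yet the rotor is -1, on the OTHER sheet of the double cover (an odd number of 2*pi turns).
Answer: -1


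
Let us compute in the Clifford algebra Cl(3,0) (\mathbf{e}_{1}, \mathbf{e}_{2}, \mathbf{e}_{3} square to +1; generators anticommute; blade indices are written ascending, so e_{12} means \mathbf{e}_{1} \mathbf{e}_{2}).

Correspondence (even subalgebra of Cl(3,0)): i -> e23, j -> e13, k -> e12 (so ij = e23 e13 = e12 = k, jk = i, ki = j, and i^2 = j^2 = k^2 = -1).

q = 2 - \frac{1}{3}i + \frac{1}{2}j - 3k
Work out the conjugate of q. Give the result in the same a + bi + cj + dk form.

In blades: q = 2 - 3 e_{12} + \frac{1}{2} e_{13} - \frac{1}{3} e_{23}.
Quaternion conjugation is reversion on the even subalgebra: the scalar is fixed and every grade-2 blade flips sign, giving 2 + 3 e_{12} - \frac{1}{2} e_{13} + \frac{1}{3} e_{23}; translating back:
Answer: 2 + \frac{1}{3}i - \frac{1}{2}j + 3k


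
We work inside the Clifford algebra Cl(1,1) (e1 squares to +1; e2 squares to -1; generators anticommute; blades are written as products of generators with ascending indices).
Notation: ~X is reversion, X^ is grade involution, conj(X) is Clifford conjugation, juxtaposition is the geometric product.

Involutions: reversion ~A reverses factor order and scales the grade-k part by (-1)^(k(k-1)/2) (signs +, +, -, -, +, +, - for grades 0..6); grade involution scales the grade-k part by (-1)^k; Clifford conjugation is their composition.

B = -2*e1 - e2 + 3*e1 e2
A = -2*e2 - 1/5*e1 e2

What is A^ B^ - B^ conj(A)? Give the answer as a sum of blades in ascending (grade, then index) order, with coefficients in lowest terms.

first term: -13/5 + 31/5*e1 + 2/5*e2 - 4*e1 e2
second term: -7/5 - 29/5*e1 + 2/5*e2 + 4*e1 e2
Answer: -6/5 + 12*e1 - 8*e1 e2


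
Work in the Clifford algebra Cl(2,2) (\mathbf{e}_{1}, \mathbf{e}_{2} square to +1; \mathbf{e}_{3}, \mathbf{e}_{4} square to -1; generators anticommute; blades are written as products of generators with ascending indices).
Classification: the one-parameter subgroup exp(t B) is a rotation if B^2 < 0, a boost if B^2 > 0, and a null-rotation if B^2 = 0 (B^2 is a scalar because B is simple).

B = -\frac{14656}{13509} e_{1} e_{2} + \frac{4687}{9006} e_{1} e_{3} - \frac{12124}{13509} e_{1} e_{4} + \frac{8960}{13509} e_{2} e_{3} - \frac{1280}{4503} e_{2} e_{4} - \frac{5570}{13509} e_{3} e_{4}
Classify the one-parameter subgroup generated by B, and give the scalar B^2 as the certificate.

B^2 term by term: the squares give (-\frac{14656}{13509})^2*(e_{1} e_{2})^2 + (\frac{4687}{9006})^2*(e_{1} e_{3})^2 + (-\frac{12124}{13509})^2*(e_{1} e_{4})^2 + (\frac{8960}{13509})^2*(e_{2} e_{3})^2 + (-\frac{1280}{4503})^2*(e_{2} e_{4})^2 + (-\frac{5570}{13509})^2*(e_{3} e_{4})^2 = \frac{214798336}{182493081}*(-1) + \frac{21967969}{81108036}*(+1) + \frac{146991376}{182493081}*(+1) + \frac{80281600}{182493081}*(+1) + \frac{1638400}{20277009}*(+1) + \frac{31024900}{182493081}*(-1) = \frac{1}{4} (each basis 2-blade squares to minus the product of its generators' squares); cross terms between blades sharing an index anticommute and cancel; the commuting (index-disjoint) pairs give grade-4 terms 2*c*c'*(blade product), which cancel blade by blade — e_{1} e_{2} e_{3} e_{4}: \frac{163267840}{182493081} + \frac{5999360}{20277009} - \frac{217262080}{182493081} = 0 — confirming B is simple. So B^2 = \frac{1}{4}.
Answer: boost, certificate B^2 = \frac{1}{4}. No conjugation can change B^2 = \frac{1}{4}; the sign gives the class.


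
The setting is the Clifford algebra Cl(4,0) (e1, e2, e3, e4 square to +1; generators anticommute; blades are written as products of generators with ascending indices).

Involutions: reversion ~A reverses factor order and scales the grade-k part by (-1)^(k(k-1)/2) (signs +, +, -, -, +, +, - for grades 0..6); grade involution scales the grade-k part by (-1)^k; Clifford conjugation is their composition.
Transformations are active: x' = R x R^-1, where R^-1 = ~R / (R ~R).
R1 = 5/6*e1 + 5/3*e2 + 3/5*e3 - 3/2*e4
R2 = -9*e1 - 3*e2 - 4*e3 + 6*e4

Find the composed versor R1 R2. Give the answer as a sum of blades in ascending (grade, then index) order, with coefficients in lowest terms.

Distribute over the terms of R1 (each basis-blade product reordered to ascending indices, repeated generators contracted through their squares):
(5/6*e1) R2 = -15/2 - 5/2*e1 e2 - 10/3*e1 e3 + 5*e1 e4
(5/3*e2) R2 = -5 + 15*e1 e2 - 20/3*e2 e3 + 10*e2 e4
(3/5*e3) R2 = -12/5 + 27/5*e1 e3 + 9/5*e2 e3 + 18/5*e3 e4
(-3/2*e4) R2 = -9 - 27/2*e1 e4 - 9/2*e2 e4 - 6*e3 e4
Summing the partial products and collecting blades:
Answer: -239/10 + 25/2*e1 e2 + 31/15*e1 e3 - 17/2*e1 e4 - 73/15*e2 e3 + 11/2*e2 e4 - 12/5*e3 e4


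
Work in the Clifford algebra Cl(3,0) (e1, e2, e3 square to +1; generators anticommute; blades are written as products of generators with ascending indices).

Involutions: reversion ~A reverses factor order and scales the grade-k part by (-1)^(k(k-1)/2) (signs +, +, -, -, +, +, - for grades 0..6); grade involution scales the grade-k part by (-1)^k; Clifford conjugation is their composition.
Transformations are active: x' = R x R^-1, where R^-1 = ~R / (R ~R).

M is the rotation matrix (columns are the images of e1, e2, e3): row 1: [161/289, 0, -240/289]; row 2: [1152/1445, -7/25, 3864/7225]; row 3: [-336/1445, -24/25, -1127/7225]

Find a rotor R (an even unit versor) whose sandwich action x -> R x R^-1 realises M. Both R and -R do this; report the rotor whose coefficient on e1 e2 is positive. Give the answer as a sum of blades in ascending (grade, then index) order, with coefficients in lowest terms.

Method: write R = a + b12*e1 e2 + b13*e1 e3 + b23*e2 e3 with a^2 + b12^2 + b13^2 + b23^2 = 1 (so R^-1 = ~R). Expanding the columns R e_j ~R gives tr M = 4a^2 - 1 and, from the antisymmetric part, M21 - M12 = -4a*b12, M13 - M31 = 4a*b13, M32 - M23 = -4a*b23.
Here tr M = 35/289, so a^2 = (1 + tr M)/4 = 81/289 and a = ±9/17. Taking a = 9/17: M21 - M12 = 1152/1445, M13 - M31 = -864/1445, M32 - M23 = -432/289, giving b12 = -32/85, b13 = -24/85, b23 = 12/17, i.e. R = 9/17 - 32/85*e1 e2 - 24/85*e1 e3 + 12/17*e2 e3.
Its e1 e2 coefficient is negative, so report the other preimage -R.
Answer: -9/17 + 32/85*e1 e2 + 24/85*e1 e3 - 12/17*e2 e3. Recall the cover is two-to-one: with M of trace 35/289, both preimages act alike, and the stated e1 e2 sign chooses the sheet.


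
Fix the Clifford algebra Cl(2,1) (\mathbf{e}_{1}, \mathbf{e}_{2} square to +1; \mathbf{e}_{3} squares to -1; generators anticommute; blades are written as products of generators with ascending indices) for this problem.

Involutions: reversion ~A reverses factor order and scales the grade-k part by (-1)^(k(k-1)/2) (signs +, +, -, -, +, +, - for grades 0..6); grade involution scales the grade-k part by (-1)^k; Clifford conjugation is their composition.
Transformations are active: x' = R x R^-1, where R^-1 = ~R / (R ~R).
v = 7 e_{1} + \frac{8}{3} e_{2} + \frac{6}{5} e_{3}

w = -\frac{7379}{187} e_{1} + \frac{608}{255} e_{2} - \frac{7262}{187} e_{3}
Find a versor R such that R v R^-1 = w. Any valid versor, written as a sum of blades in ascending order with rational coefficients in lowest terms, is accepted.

Why this works: both vectors square to \frac{12301}{225}, so q(v) = q(w) and R = v + w = -\frac{6070}{187} e_{1} + \frac{1288}{255} e_{2} - \frac{35188}{935} e_{3} carries v to w — its own direction survives, the complement (v - w)/2 flips.
Answer: -\frac{6070}{187} e_{1} + \frac{1288}{255} e_{2} - \frac{35188}{935} e_{3}


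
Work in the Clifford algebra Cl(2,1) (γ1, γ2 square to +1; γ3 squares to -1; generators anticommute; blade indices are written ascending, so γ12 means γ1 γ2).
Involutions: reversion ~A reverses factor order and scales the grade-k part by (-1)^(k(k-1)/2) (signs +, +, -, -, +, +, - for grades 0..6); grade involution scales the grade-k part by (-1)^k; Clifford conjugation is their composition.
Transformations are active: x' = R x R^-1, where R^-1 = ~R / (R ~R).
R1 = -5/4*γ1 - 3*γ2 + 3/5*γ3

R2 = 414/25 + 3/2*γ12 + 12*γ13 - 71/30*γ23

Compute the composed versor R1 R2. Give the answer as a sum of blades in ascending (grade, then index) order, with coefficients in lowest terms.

Distribute over the terms of R1 (each basis-blade product reordered to ascending indices, repeated generators contracted through their squares):
(-5/4*γ1) R2 = -207/10*γ1 - 15/8*γ2 - 15*γ3 + 71/24*γ123
(-3*γ2) R2 = 9/2*γ1 - 1242/25*γ2 + 71/10*γ3 + 36*γ123
(3/5*γ3) R2 = 36/5*γ1 - 71/50*γ2 + 1242/125*γ3 + 9/10*γ123
Summing the partial products and collecting blades:
Answer: -9*γ1 - 2119/40*γ2 + 509/250*γ3 + 4783/120*γ123


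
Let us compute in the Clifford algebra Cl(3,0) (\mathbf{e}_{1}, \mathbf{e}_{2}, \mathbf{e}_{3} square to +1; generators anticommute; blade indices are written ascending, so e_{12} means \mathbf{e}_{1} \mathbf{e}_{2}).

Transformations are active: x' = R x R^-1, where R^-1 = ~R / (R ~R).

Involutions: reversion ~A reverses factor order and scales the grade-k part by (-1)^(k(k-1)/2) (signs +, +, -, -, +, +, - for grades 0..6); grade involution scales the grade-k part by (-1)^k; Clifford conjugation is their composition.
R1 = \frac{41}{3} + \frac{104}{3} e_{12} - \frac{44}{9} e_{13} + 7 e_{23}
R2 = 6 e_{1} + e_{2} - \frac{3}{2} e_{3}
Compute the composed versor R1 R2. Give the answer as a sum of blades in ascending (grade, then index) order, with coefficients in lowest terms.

Distribute over the terms of R2 (each basis-blade product reordered to ascending indices, repeated generators contracted through their squares):
R1 (6 e_{1}) = 82 e_{1} - 208 e_{2} + \frac{88}{3} e_{3} + 42 e_{123}
R1 (e_{2}) = \frac{104}{3} e_{1} + \frac{41}{3} e_{2} - 7 e_{3} + \frac{44}{9} e_{123}
R1 (-\frac{3}{2} e_{3}) = \frac{22}{3} e_{1} - \frac{21}{2} e_{2} - \frac{41}{2} e_{3} - 52 e_{123}
Summing the partial products and collecting blades:
Answer: 124 e_{1} - \frac{1229}{6} e_{2} + \frac{11}{6} e_{3} - \frac{46}{9} e_{123}


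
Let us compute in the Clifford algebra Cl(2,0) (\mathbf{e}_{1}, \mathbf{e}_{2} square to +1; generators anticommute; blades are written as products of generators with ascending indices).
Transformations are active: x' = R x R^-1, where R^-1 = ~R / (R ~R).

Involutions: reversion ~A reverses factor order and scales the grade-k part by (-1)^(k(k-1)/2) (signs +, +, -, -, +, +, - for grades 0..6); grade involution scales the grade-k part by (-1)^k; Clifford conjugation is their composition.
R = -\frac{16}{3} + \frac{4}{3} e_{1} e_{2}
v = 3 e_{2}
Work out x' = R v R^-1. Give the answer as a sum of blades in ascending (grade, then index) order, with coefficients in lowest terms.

~R = -\frac{16}{3} - \frac{4}{3} e_{1} e_{2}, and R ~R = \frac{272}{9}, so R^-1 = ~R / (\frac{272}{9}).
R v = 4 e_{1} - 16 e_{2}
Answer: -\frac{24}{17} e_{1} + \frac{45}{17} e_{2}


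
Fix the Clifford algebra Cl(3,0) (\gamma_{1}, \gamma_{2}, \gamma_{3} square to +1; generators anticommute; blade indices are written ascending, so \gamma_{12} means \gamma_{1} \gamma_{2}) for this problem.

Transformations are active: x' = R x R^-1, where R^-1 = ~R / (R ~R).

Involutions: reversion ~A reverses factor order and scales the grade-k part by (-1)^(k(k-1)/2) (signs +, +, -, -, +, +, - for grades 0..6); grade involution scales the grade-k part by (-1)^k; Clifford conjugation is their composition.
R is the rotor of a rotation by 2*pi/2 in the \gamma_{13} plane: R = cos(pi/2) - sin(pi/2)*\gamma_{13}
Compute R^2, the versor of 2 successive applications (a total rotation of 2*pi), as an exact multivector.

Because a rotor carries half the rotation angle, composing 2 copies of this \gamma_{13}-plane rotor multiplies the phase: 2*(pi/2) = \pi, hence R^2 = cos(\pi) - sin(\pi)*\gamma_{13}.
cos(\pi) = -1 and sin(\pi) = 0, so R^2 = -1. The total rotation 2*pi is 1 full turn, so every vector returns to itself, yet the rotor is -1, on the OTHER sheet of the double cover (an odd number of 2*pi turns).
Answer: -1


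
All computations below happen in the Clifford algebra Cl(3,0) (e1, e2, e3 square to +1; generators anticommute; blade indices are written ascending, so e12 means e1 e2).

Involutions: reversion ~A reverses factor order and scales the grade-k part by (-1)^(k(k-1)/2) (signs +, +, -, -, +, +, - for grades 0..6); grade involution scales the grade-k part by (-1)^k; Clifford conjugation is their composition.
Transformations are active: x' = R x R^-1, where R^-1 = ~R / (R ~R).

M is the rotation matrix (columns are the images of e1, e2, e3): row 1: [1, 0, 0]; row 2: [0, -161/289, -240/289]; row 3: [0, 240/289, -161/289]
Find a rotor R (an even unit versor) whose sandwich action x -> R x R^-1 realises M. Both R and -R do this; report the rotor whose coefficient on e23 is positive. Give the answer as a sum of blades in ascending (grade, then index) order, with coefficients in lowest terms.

Method: write R = a + b12*e12 + b13*e13 + b23*e23 with a^2 + b12^2 + b13^2 + b23^2 = 1 (so R^-1 = ~R). Expanding the columns R e_j ~R gives tr M = 4a^2 - 1 and, from the antisymmetric part, M21 - M12 = -4a*b12, M13 - M31 = 4a*b13, M32 - M23 = -4a*b23.
Here tr M = -33/289, so a^2 = (1 + tr M)/4 = 64/289 and a = ±8/17. Taking a = 8/17: M21 - M12 = 0, M13 - M31 = 0, M32 - M23 = 480/289, giving b12 = 0, b13 = 0, b23 = -15/17, i.e. R = 8/17 - 15/17*e23.
Its e23 coefficient is negative, so report the other preimage -R.
Answer: -8/17 + 15/17*e23. Key observation: the double cover Spin(3) -> SO(3) sends R and -R to the same matrix (trace -33/289 here), so the stated sign of the e23 coefficient is what selects one sheet.


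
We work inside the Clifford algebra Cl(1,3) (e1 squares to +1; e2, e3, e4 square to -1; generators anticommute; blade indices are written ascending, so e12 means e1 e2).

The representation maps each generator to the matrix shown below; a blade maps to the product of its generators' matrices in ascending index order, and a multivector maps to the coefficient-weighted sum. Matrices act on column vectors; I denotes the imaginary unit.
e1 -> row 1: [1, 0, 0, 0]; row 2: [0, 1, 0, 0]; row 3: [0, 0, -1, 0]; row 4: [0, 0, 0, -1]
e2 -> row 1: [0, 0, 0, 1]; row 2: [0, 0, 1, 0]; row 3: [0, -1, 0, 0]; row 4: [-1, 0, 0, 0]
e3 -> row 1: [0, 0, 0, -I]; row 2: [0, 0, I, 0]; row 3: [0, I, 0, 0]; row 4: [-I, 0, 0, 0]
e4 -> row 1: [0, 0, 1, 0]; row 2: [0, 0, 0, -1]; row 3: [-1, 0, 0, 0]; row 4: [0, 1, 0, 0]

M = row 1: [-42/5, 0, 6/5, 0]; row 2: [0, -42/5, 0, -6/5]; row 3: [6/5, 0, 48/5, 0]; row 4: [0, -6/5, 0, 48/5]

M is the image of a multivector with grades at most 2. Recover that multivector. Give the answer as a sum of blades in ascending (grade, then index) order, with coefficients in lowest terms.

Method: the blade images are trace-orthogonal — tr(rho(e_A) rho(e_B)^-1) = 4 if A = B and 0 otherwise — and rho(e_A)^-1 = (e_A)^2 * rho(e_A) with (e_A)^2 = +1 or -1, so the coefficient of e_A in the preimage is (e_A)^2 * tr(M rho(e_A))/4.
Nonzero projections over blades of grade <= 2: 1: (1)^2 = +1, tr(M 1) = 12/5, coefficient 3/5; e1: (e1)^2 = +1, tr(M rho(e1)) = -36, coefficient -9; e14: (e14)^2 = +1, tr(M rho(e14)) = 24/5, coefficient 6/5. Every other blade of grade <= 2 projects to 0.
Answer: 3/5 - 9*e1 + 6/5*e14


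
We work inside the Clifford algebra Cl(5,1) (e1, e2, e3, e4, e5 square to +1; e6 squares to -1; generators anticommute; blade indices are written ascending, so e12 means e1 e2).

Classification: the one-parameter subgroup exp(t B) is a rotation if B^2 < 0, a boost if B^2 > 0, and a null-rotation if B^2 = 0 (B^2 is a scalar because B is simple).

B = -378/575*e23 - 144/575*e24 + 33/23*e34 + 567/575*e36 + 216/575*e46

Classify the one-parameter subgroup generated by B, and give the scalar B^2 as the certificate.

B^2 term by term: the squares give (-378/575)^2*(e23)^2 + (-144/575)^2*(e24)^2 + (33/23)^2*(e34)^2 + (567/575)^2*(e36)^2 + (216/575)^2*(e46)^2 = 142884/330625*(-1) + 20736/330625*(-1) + 1089/529*(-1) + 321489/330625*(+1) + 46656/330625*(+1) = -36/25 (each basis 2-blade squares to minus the product of its generators' squares); cross terms between blades sharing an index anticommute and cancel; the commuting (index-disjoint) pairs give grade-4 terms 2*c*c'*(blade product), which cancel blade by blade — e2346: -163296/330625 + 163296/330625 = 0 — confirming B is simple. So B^2 = -36/25.
Answer: rotation, certificate B^2 = -36/25. B^2 = -36/25 is basis-independent, so its sign is the whole story.


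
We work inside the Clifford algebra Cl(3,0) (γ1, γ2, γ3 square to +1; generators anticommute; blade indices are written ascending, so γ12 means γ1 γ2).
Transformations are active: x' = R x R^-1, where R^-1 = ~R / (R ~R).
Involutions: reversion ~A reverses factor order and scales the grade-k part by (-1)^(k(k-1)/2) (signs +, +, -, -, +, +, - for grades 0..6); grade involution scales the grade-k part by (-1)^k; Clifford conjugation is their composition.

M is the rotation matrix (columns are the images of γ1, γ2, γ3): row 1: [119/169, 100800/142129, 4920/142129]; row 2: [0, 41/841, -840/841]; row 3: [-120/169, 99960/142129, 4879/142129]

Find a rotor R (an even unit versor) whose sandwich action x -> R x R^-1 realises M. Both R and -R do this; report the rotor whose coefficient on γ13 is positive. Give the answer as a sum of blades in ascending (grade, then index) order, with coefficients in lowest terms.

Method: write R = a + b12*γ12 + b13*γ13 + b23*γ23 with a^2 + b12^2 + b13^2 + b23^2 = 1 (so R^-1 = ~R). Expanding the columns R e_j ~R gives tr M = 4a^2 - 1 and, from the antisymmetric part, M21 - M12 = -4a*b12, M13 - M31 = 4a*b13, M32 - M23 = -4a*b23.
Here tr M = 111887/142129, so a^2 = (1 + tr M)/4 = 63504/142129 and a = ±252/377. Taking a = 252/377: M21 - M12 = -100800/142129, M13 - M31 = 105840/142129, M32 - M23 = 241920/142129, giving b12 = 100/377, b13 = 105/377, b23 = -240/377, i.e. R = 252/377 + 100/377*γ12 + 105/377*γ13 - 240/377*γ23.
Its γ13 coefficient is already positive.
Answer: 252/377 + 100/377*γ12 + 105/377*γ13 - 240/377*γ23. Why the constraint matters: R and -R act identically through the sandwich — M has trace 111887/142129 either way — so only the sign condition on γ13 picks one of the two preimages.


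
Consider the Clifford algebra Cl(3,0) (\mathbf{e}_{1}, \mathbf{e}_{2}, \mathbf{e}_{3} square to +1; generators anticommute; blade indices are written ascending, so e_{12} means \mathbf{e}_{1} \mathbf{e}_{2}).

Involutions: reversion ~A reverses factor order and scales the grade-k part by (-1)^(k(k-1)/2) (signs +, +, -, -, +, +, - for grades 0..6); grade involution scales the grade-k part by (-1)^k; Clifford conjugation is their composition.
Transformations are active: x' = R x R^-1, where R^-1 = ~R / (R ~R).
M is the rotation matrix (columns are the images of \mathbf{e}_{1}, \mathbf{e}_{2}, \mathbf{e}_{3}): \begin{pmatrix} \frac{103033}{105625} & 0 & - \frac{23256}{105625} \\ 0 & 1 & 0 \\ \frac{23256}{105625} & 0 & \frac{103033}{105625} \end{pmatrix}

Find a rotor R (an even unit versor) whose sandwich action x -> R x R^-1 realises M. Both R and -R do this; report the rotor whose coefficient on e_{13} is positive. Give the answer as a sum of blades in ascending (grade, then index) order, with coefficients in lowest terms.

Method: write R = a + b12*e_{12} + b13*e_{13} + b23*e_{23} with a^2 + b12^2 + b13^2 + b23^2 = 1 (so R^-1 = ~R). Expanding the columns R e_j ~R gives tr M = 4a^2 - 1 and, from the antisymmetric part, M21 - M12 = -4a*b12, M13 - M31 = 4a*b13, M32 - M23 = -4a*b23.
Here tr M = \frac{311691}{105625}, so a^2 = (1 + tr M)/4 = \frac{104329}{105625} and a = ±\frac{323}{325}. Taking a = \frac{323}{325}: M21 - M12 = 0, M13 - M31 = -\frac{46512}{105625}, M32 - M23 = 0, giving b12 = 0, b13 = -\frac{36}{325}, b23 = 0, i.e. R = \frac{323}{325} - \frac{36}{325} e_{13}.
Its e_{13} coefficient is negative, so report the other preimage -R.
Answer: -\frac{323}{325} + \frac{36}{325} e_{13}. Key observation: the double cover Spin(3) -> SO(3) sends R and -R to the same matrix (trace \frac{311691}{105625} here), so the stated sign of the e_{13} coefficient is what selects one sheet.


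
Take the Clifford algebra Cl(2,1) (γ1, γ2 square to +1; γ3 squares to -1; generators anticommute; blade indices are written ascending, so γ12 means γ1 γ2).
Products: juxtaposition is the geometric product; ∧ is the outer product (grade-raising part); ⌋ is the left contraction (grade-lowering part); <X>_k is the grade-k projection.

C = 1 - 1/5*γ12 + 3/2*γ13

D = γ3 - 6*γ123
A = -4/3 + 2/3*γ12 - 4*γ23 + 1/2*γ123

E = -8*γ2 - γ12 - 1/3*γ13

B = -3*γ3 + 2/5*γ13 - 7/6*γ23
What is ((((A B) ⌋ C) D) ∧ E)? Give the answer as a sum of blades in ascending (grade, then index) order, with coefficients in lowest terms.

step 1: 14/3 - 7/12*γ1 - 61/5*γ2 + 4*γ3 + 31/10*γ12 - 59/45*γ13 + 58/45*γ23 - 2*γ123
step 2: 83/25 + 89/25*γ1 + 7/60*γ2 - 7/8*γ3 - 14/15*γ12 + 7*γ13
step 3: 7/8 - 7*γ1 + 42*γ2 - 57/25*γ3 - 21/4*γ12 + 213/50*γ13 - 6373/300*γ23 - 1564/75*γ123
step 4: -7*γ2 + 441/8*γ12 - 7/24*γ13 - 456/25*γ23 + 1259/25*γ123
Answer: -7*γ2 + 441/8*γ12 - 7/24*γ13 - 456/25*γ23 + 1259/25*γ123


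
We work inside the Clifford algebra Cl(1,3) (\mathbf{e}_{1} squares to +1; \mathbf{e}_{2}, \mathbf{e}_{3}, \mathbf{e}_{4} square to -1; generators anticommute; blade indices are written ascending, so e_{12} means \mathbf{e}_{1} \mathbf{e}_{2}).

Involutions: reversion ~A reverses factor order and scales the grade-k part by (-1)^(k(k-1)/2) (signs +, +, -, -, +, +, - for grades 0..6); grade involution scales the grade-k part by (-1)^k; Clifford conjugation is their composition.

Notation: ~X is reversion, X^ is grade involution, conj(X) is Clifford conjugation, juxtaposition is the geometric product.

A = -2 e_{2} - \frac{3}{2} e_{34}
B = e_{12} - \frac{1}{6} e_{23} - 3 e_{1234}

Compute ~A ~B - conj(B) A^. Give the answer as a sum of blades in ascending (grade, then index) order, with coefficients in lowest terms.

first term: 2 e_{1} + \frac{1}{3} e_{3} + \frac{9}{2} e_{12} + \frac{1}{4} e_{24} + 6 e_{134} - \frac{3}{2} e_{1234}
second term: 2 e_{1} + \frac{1}{3} e_{3} - \frac{9}{2} e_{12} + \frac{1}{4} e_{24} + 6 e_{134} + \frac{3}{2} e_{1234}
Answer: 9 e_{12} - 3 e_{1234}


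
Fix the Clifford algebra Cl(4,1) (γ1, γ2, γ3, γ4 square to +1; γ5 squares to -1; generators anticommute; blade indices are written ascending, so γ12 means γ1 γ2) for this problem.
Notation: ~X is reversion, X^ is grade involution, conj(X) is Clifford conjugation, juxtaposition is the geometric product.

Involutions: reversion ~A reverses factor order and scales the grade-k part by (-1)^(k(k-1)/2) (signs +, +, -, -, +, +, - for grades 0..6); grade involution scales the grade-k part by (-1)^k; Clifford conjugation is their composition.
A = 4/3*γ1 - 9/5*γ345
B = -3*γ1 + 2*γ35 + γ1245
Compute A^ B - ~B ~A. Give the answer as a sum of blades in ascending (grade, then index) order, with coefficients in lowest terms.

first term: 4 - 18/5*γ4 + 9/5*γ123 - 8/3*γ135 - 4/3*γ245 + 27/5*γ1345
second term: -4 + 18/5*γ4 + 9/5*γ123 - 8/3*γ135 - 4/3*γ245 - 27/5*γ1345
Answer: 8 - 36/5*γ4 + 54/5*γ1345


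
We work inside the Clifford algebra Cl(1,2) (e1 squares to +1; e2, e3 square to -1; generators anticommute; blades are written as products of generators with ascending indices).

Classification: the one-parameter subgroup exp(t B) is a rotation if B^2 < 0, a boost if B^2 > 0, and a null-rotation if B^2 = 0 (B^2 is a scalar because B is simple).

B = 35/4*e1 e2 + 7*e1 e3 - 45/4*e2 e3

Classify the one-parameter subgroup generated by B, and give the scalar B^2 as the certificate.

B^2 term by term: the squares give (35/4)^2*(e1 e2)^2 + (7)^2*(e1 e3)^2 + (-45/4)^2*(e2 e3)^2 = 1225/16*(+1) + 49*(+1) + 2025/16*(-1) = -1 (each basis 2-blade squares to minus the product of its generators' squares); cross terms between blades sharing an index anticommute and cancel. So B^2 = -1.
Answer: rotation, certificate B^2 = -1. One invariant decides it: the square -1 survives every conjugation, and its sign is exactly the classification.


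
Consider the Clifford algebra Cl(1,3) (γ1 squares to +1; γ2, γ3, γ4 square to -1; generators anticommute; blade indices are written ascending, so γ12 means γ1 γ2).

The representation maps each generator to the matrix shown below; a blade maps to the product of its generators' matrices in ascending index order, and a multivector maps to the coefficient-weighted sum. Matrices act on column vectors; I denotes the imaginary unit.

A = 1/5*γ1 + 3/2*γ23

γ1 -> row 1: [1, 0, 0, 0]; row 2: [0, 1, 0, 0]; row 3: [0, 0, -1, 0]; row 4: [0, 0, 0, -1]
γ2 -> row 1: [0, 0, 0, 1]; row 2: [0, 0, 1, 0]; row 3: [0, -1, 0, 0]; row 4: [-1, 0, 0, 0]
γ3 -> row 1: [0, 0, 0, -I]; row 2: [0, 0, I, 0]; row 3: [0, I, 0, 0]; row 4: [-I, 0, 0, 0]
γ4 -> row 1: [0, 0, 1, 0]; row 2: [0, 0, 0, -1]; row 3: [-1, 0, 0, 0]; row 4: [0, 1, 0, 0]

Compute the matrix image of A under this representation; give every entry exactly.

Bivector images (products of the table entries): rho(γ23) = rho(γ2)rho(γ3) = row 1: [-I, 0, 0, 0]; row 2: [0, I, 0, 0]; row 3: [0, 0, -I, 0]; row 4: [0, 0, 0, I].
M = (1/5)*rho(γ1) + (3/2)*rho(γ23), summed entrywise:
Answer: row 1: [1/5 - 3*I/2, 0, 0, 0]; row 2: [0, 1/5 + 3*I/2, 0, 0]; row 3: [0, 0, -1/5 - 3*I/2, 0]; row 4: [0, 0, 0, -1/5 + 3*I/2]


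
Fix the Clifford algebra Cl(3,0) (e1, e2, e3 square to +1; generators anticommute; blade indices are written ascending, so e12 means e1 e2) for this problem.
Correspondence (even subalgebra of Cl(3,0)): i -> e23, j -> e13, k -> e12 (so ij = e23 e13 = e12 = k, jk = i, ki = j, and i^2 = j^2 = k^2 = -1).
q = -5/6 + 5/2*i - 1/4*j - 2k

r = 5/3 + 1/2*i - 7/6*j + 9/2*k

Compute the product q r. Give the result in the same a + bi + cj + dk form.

In blades: q = -5/6 - 2*e12 - 1/4*e13 + 5/2*e23, r = 5/3 + 9/2*e12 - 7/6*e13 + 1/2*e23.
Distribute q over r term by term (generator squares from the signature, products reordered to ascending indices): (-5/6)*r = -25/18 - 15/4*e12 + 35/36*e13 - 5/12*e23; (-2*e12)*r = 9 - 10/3*e12 - e13 - 7/3*e23; (-1/4*e13)*r = -7/24 + 1/8*e12 - 5/12*e13 - 9/8*e23; (5/2*e23)*r = -5/4 - 35/12*e12 - 45/4*e13 + 25/6*e23.
Sum: 437/72 - 79/8*e12 - 421/36*e13 + 7/24*e23; translating back through the correspondence:
Answer: 437/72 + 7/24*i - 421/36*j - 79/8*k


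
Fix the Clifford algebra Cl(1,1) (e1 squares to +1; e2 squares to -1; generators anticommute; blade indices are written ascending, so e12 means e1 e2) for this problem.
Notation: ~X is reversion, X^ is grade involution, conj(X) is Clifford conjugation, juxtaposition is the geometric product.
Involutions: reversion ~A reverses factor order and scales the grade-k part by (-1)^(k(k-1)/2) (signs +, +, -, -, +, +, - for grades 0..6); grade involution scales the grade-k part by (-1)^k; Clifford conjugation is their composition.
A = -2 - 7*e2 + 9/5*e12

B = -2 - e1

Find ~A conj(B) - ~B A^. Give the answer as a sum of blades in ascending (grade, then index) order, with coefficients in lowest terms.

first term: 4 - 2*e1 + 79/5*e2 + 53/5*e12
second term: 4 + 2*e1 - 79/5*e2 - 53/5*e12
Answer: -4*e1 + 158/5*e2 + 106/5*e12


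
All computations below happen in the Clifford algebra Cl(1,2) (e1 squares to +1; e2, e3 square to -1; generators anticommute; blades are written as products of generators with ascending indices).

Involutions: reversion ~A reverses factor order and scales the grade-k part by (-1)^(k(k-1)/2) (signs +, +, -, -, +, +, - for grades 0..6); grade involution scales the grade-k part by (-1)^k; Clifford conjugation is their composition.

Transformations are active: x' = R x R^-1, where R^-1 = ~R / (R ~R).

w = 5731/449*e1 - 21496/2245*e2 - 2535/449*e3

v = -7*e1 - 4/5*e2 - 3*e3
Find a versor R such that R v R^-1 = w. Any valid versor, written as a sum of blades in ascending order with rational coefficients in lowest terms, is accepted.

Reasoning: v^2 = w^2 = 984/25 since conjugation preserves the quadratic form; R = v + w = 2588/449*e1 - 23292/2245*e2 - 3882/449*e3 is then valid when invertible, keeping its own part and reversing (v - w)/2.
Answer: 2588/449*e1 - 23292/2245*e2 - 3882/449*e3
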